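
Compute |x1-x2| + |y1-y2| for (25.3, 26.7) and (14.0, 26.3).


|25.3-14| + |26.7-26.3| = 11.3 + 0.4 = 11.7

11.7


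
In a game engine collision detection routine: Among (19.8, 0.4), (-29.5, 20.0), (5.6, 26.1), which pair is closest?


d(P0,P1) = 53.0533, d(P0,P2) = 29.3621, d(P1,P2) = 35.6261
Closest: P0 and P2

Closest pair: (19.8, 0.4) and (5.6, 26.1), distance = 29.3621


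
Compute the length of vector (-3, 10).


|u| = sqrt((-3)^2 + 10^2) = sqrt(109) = 10.4403

10.4403


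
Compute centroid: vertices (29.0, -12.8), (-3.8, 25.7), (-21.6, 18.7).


Centroid = ((x_A+x_B+x_C)/3, (y_A+y_B+y_C)/3)
= ((29+(-3.8)+(-21.6))/3, ((-12.8)+25.7+18.7)/3)
= (1.2, 10.5333)

(1.2, 10.5333)


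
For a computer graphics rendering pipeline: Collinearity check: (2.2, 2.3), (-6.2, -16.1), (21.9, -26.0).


Cross product: ((-6.2)-2.2)*((-26)-2.3) - ((-16.1)-2.3)*(21.9-2.2)
= 600.2

No, not collinear


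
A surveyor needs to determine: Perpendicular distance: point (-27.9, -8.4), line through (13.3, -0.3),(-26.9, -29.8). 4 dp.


|cross product| = 889.78
|line direction| = sqrt(2486.29) = 49.8627
Distance = 889.78/sqrt(2486.29) = 17.8446

17.8446


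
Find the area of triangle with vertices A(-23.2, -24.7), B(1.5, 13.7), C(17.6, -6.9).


Area = |x_A(y_B-y_C) + x_B(y_C-y_A) + x_C(y_A-y_B)|/2
= |(-477.92) + 26.7 + (-675.84)|/2
= 1127.06/2 = 563.53

563.53


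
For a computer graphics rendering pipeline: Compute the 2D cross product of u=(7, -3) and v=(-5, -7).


u x v = u_x*v_y - u_y*v_x = 7*(-7) - (-3)*(-5)
= (-49) - 15 = -64

-64


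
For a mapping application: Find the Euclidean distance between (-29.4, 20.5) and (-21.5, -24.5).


dx=7.9, dy=-45
d^2 = 7.9^2 + (-45)^2 = 2087.41
d = sqrt(2087.41) = 45.6882

45.6882


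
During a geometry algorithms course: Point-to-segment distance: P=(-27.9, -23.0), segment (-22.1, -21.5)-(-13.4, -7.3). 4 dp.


Project P onto AB: t = 0 (clamped to [0,1])
Closest point on segment: (-22.1, -21.5)
Distance: 5.9908

5.9908


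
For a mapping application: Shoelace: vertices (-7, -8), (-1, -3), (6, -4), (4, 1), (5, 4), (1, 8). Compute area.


Shoelace sum: ((-7)*(-3) - (-1)*(-8)) + ((-1)*(-4) - 6*(-3)) + (6*1 - 4*(-4)) + (4*4 - 5*1) + (5*8 - 1*4) + (1*(-8) - (-7)*8)
= 152
Area = |152|/2 = 76

76


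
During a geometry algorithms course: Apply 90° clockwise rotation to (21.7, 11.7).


90° CW: (x,y) -> (y, -x)
(21.7,11.7) -> (11.7, -21.7)

(11.7, -21.7)


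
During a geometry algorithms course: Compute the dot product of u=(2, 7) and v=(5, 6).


u . v = u_x*v_x + u_y*v_y = 2*5 + 7*6
= 10 + 42 = 52

52


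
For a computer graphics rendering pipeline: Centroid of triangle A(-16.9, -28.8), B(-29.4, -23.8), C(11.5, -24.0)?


Centroid = ((x_A+x_B+x_C)/3, (y_A+y_B+y_C)/3)
= (((-16.9)+(-29.4)+11.5)/3, ((-28.8)+(-23.8)+(-24))/3)
= (-11.6, -25.5333)

(-11.6, -25.5333)


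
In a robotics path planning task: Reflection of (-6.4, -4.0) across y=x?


Reflection over y=x: (x,y) -> (y,x)
(-6.4, -4) -> (-4, -6.4)

(-4, -6.4)


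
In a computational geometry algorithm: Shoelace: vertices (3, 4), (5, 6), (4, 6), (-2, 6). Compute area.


Shoelace sum: (3*6 - 5*4) + (5*6 - 4*6) + (4*6 - (-2)*6) + ((-2)*4 - 3*6)
= 14
Area = |14|/2 = 7

7


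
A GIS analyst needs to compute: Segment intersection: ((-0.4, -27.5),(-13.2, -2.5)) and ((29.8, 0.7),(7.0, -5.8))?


Cross products: d1=446.66, d2=-206.54, d3=-1115.96, d4=-462.76
d1*d2 < 0 and d3*d4 < 0? no

No, they don't intersect


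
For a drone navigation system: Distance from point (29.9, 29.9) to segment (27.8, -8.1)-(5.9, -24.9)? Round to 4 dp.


Project P onto AB: t = 0 (clamped to [0,1])
Closest point on segment: (27.8, -8.1)
Distance: 38.058

38.058


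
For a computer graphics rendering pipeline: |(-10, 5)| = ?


|u| = sqrt((-10)^2 + 5^2) = sqrt(125) = 11.1803

11.1803


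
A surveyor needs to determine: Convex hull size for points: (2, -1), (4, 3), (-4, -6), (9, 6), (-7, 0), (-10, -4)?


Convex hull vertices (CCW): (-10, -4), (-4, -6), (2, -1), (9, 6), (-7, 0)
Count = 5

5


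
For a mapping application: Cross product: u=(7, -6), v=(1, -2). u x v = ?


u x v = u_x*v_y - u_y*v_x = 7*(-2) - (-6)*1
= (-14) - (-6) = -8

-8


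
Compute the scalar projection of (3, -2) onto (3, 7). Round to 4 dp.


u.v = -5, |v| = sqrt(58) = 7.6158
Scalar projection = u.v / |v| = -5 / sqrt(58) = -0.6565

-0.6565


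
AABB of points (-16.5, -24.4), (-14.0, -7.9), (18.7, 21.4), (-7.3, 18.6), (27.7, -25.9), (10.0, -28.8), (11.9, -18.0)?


x range: [-16.5, 27.7]
y range: [-28.8, 21.4]
Bounding box: (-16.5,-28.8) to (27.7,21.4)

(-16.5,-28.8) to (27.7,21.4)


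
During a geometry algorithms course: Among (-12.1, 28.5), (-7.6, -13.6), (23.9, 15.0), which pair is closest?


d(P0,P1) = 42.3398, d(P0,P2) = 38.448, d(P1,P2) = 42.5466
Closest: P0 and P2

Closest pair: (-12.1, 28.5) and (23.9, 15.0), distance = 38.448


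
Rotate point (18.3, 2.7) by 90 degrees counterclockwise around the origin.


90° CCW: (x,y) -> (-y, x)
(18.3,2.7) -> (-2.7, 18.3)

(-2.7, 18.3)


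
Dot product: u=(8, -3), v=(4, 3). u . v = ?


u . v = u_x*v_x + u_y*v_y = 8*4 + (-3)*3
= 32 + (-9) = 23

23


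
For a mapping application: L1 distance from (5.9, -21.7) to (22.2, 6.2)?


|5.9-22.2| + |(-21.7)-6.2| = 16.3 + 27.9 = 44.2

44.2


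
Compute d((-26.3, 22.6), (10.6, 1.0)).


dx=36.9, dy=-21.6
d^2 = 36.9^2 + (-21.6)^2 = 1828.17
d = sqrt(1828.17) = 42.7571

42.7571


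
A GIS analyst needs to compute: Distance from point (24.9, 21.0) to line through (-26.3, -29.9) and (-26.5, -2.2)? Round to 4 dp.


|cross product| = 1428.42
|line direction| = sqrt(767.33) = 27.7007
Distance = 1428.42/sqrt(767.33) = 51.5662

51.5662


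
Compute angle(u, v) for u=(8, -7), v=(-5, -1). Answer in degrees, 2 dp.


u.v = -33, |u| = sqrt(113) = 10.6301, |v| = sqrt(26) = 5.099
cos(theta) = u.v/(|u||v|) = -33/sqrt(2938) = -0.608819
theta = acos(-0.608819) = 127.5 degrees

127.5 degrees


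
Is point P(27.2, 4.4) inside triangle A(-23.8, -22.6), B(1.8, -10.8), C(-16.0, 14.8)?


Cross products: AB x AP = 89.4, BC x BP = -920.8, CA x CP = 1696.8
All same sign? no

No, outside


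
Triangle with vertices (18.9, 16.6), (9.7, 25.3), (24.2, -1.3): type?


Side lengths squared: AB^2=160.33, BC^2=917.81, CA^2=348.5
Sorted: [160.33, 348.5, 917.81]
By sides: Scalene, By angles: Obtuse

Scalene, Obtuse


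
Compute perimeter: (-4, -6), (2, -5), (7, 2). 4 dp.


Sides: (-4, -6)->(2, -5): sqrt(37) = 6.082763, (2, -5)->(7, 2): sqrt(74) = 8.602325, (7, 2)->(-4, -6): sqrt(185) = 13.601471
Sum = 28.286559
Perimeter = 28.2866

28.2866


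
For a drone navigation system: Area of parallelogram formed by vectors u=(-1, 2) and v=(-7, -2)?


|u x v| = |(-1)*(-2) - 2*(-7)|
= |2 - (-14)| = 16

16


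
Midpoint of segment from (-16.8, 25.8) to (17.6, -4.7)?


M = (((-16.8)+17.6)/2, (25.8+(-4.7))/2)
= (0.4, 10.55)

(0.4, 10.55)


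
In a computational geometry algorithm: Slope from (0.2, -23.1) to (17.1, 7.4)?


slope = (y2-y1)/(x2-x1) = (7.4-(-23.1))/(17.1-0.2) = 30.5/16.9 = 1.8047

1.8047


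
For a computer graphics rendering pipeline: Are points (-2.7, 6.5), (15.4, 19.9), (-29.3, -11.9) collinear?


Cross product: (15.4-(-2.7))*((-11.9)-6.5) - (19.9-6.5)*((-29.3)-(-2.7))
= 23.4

No, not collinear


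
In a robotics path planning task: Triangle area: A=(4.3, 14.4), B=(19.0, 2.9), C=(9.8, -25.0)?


Area = |x_A(y_B-y_C) + x_B(y_C-y_A) + x_C(y_A-y_B)|/2
= |119.97 + (-748.6) + 112.7|/2
= 515.93/2 = 257.965

257.965


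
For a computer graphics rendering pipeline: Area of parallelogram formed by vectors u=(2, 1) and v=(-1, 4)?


|u x v| = |2*4 - 1*(-1)|
= |8 - (-1)| = 9

9


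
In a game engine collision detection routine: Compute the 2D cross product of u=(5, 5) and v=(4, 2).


u x v = u_x*v_y - u_y*v_x = 5*2 - 5*4
= 10 - 20 = -10

-10


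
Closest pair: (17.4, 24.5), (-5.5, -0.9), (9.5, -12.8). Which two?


d(P0,P1) = 34.199, d(P0,P2) = 38.1274, d(P1,P2) = 19.1471
Closest: P1 and P2

Closest pair: (-5.5, -0.9) and (9.5, -12.8), distance = 19.1471


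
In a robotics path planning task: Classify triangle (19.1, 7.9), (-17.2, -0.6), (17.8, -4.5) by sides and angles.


Side lengths squared: AB^2=1389.94, BC^2=1240.21, CA^2=155.45
Sorted: [155.45, 1240.21, 1389.94]
By sides: Scalene, By angles: Acute

Scalene, Acute


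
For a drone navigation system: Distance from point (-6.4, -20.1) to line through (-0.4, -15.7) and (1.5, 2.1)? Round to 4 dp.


|cross product| = 98.44
|line direction| = sqrt(320.45) = 17.9011
Distance = 98.44/sqrt(320.45) = 5.4991

5.4991


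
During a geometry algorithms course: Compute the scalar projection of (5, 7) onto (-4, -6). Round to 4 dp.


u.v = -62, |v| = sqrt(52) = 7.2111
Scalar projection = u.v / |v| = -62 / sqrt(52) = -8.5979

-8.5979


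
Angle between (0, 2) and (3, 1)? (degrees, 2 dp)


u.v = 2, |u| = sqrt(4) = 2, |v| = sqrt(10) = 3.1623
cos(theta) = u.v/(|u||v|) = 2/sqrt(40) = 0.316228
theta = acos(0.316228) = 71.57 degrees

71.57 degrees


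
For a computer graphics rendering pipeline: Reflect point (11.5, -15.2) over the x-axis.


Reflection over x-axis: (x,y) -> (x,-y)
(11.5, -15.2) -> (11.5, 15.2)

(11.5, 15.2)


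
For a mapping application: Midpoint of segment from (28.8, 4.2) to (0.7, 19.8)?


M = ((28.8+0.7)/2, (4.2+19.8)/2)
= (14.75, 12)

(14.75, 12)


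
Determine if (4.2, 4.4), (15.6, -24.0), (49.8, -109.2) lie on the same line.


Cross product: (15.6-4.2)*((-109.2)-4.4) - ((-24)-4.4)*(49.8-4.2)
= 0

Yes, collinear


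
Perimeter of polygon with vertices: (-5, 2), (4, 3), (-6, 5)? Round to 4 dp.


Sides: (-5, 2)->(4, 3): sqrt(82) = 9.055385, (4, 3)->(-6, 5): sqrt(104) = 10.198039, (-6, 5)->(-5, 2): sqrt(10) = 3.162278
Sum = 22.415702
Perimeter = 22.4157

22.4157


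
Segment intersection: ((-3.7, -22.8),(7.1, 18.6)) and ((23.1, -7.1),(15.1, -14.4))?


Cross products: d1=-70.04, d2=-322.4, d3=-939.96, d4=-687.6
d1*d2 < 0 and d3*d4 < 0? no

No, they don't intersect


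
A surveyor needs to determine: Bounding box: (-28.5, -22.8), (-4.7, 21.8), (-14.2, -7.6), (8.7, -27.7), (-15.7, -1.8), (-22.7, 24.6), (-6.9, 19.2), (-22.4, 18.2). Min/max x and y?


x range: [-28.5, 8.7]
y range: [-27.7, 24.6]
Bounding box: (-28.5,-27.7) to (8.7,24.6)

(-28.5,-27.7) to (8.7,24.6)


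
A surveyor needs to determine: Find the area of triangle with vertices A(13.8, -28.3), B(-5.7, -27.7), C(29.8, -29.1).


Area = |x_A(y_B-y_C) + x_B(y_C-y_A) + x_C(y_A-y_B)|/2
= |19.32 + 4.56 + (-17.88)|/2
= 6/2 = 3

3


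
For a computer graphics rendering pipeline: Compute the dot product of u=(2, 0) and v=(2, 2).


u . v = u_x*v_x + u_y*v_y = 2*2 + 0*2
= 4 + 0 = 4

4


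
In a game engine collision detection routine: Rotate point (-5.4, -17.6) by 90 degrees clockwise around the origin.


90° CW: (x,y) -> (y, -x)
(-5.4,-17.6) -> (-17.6, 5.4)

(-17.6, 5.4)


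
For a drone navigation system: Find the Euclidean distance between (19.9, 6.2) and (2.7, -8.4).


dx=-17.2, dy=-14.6
d^2 = (-17.2)^2 + (-14.6)^2 = 509
d = sqrt(509) = 22.561

22.561


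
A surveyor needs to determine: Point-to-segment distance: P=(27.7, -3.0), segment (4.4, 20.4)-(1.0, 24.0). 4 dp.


Project P onto AB: t = 0 (clamped to [0,1])
Closest point on segment: (4.4, 20.4)
Distance: 33.022

33.022


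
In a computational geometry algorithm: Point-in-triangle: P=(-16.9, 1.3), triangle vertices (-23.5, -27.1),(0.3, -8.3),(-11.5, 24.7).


Cross products: AB x AP = 551.84, BC x BP = 454.32, CA x CP = 1.08
All same sign? yes

Yes, inside


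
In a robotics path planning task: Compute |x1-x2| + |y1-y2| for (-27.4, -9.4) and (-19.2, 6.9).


|(-27.4)-(-19.2)| + |(-9.4)-6.9| = 8.2 + 16.3 = 24.5

24.5


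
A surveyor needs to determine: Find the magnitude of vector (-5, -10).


|u| = sqrt((-5)^2 + (-10)^2) = sqrt(125) = 11.1803

11.1803


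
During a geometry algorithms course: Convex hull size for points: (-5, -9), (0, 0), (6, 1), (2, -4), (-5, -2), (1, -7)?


Convex hull vertices (CCW): (-5, -9), (1, -7), (6, 1), (0, 0), (-5, -2)
Count = 5

5


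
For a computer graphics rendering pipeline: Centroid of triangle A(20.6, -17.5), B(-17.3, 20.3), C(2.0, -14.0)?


Centroid = ((x_A+x_B+x_C)/3, (y_A+y_B+y_C)/3)
= ((20.6+(-17.3)+2)/3, ((-17.5)+20.3+(-14))/3)
= (1.7667, -3.7333)

(1.7667, -3.7333)


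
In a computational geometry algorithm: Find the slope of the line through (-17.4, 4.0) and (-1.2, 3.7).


slope = (y2-y1)/(x2-x1) = (3.7-4)/((-1.2)-(-17.4)) = (-0.3)/16.2 = -0.0185

-0.0185


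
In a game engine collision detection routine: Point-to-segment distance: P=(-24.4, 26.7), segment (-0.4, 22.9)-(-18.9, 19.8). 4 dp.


Project P onto AB: t = 1 (clamped to [0,1])
Closest point on segment: (-18.9, 19.8)
Distance: 8.8238

8.8238


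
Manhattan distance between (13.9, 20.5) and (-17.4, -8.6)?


|13.9-(-17.4)| + |20.5-(-8.6)| = 31.3 + 29.1 = 60.4

60.4


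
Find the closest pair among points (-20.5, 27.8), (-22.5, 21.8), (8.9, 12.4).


d(P0,P1) = 6.3246, d(P0,P2) = 33.1892, d(P1,P2) = 32.7768
Closest: P0 and P1

Closest pair: (-20.5, 27.8) and (-22.5, 21.8), distance = 6.3246


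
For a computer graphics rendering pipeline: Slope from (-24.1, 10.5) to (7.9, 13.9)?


slope = (y2-y1)/(x2-x1) = (13.9-10.5)/(7.9-(-24.1)) = 3.4/32 = 0.1062

0.1062


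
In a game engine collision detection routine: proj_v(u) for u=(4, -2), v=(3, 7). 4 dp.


u.v = -2, |v| = sqrt(58) = 7.6158
Scalar projection = u.v / |v| = -2 / sqrt(58) = -0.2626

-0.2626


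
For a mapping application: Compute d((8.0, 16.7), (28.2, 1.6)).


dx=20.2, dy=-15.1
d^2 = 20.2^2 + (-15.1)^2 = 636.05
d = sqrt(636.05) = 25.22

25.22


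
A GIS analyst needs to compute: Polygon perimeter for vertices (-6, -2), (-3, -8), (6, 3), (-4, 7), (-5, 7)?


Sides: (-6, -2)->(-3, -8): sqrt(45) = 6.708204, (-3, -8)->(6, 3): sqrt(202) = 14.21267, (6, 3)->(-4, 7): sqrt(116) = 10.77033, (-4, 7)->(-5, 7): sqrt(1) = 1, (-5, 7)->(-6, -2): sqrt(82) = 9.055385
Sum = 41.746589
Perimeter = 41.7466

41.7466


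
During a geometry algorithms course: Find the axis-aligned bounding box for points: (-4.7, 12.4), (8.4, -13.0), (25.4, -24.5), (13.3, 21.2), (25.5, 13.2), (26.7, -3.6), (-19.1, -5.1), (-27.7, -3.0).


x range: [-27.7, 26.7]
y range: [-24.5, 21.2]
Bounding box: (-27.7,-24.5) to (26.7,21.2)

(-27.7,-24.5) to (26.7,21.2)


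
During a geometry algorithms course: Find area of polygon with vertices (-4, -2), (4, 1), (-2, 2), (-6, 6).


Shoelace sum: ((-4)*1 - 4*(-2)) + (4*2 - (-2)*1) + ((-2)*6 - (-6)*2) + ((-6)*(-2) - (-4)*6)
= 50
Area = |50|/2 = 25

25


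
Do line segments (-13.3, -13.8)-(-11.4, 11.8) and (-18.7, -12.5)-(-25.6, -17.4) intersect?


Cross products: d1=35.43, d2=-131.9, d3=140.71, d4=308.04
d1*d2 < 0 and d3*d4 < 0? no

No, they don't intersect


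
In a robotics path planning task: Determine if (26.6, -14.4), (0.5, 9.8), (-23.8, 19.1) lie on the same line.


Cross product: (0.5-26.6)*(19.1-(-14.4)) - (9.8-(-14.4))*((-23.8)-26.6)
= 345.33

No, not collinear


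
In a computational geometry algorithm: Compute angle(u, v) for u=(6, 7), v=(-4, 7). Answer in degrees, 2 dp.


u.v = 25, |u| = sqrt(85) = 9.2195, |v| = sqrt(65) = 8.0623
cos(theta) = u.v/(|u||v|) = 25/sqrt(5525) = 0.336336
theta = acos(0.336336) = 70.35 degrees

70.35 degrees


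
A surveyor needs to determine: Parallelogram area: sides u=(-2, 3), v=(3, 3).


|u x v| = |(-2)*3 - 3*3|
= |(-6) - 9| = 15

15


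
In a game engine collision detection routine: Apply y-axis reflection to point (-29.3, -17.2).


Reflection over y-axis: (x,y) -> (-x,y)
(-29.3, -17.2) -> (29.3, -17.2)

(29.3, -17.2)


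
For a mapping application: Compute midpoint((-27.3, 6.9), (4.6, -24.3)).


M = (((-27.3)+4.6)/2, (6.9+(-24.3))/2)
= (-11.35, -8.7)

(-11.35, -8.7)


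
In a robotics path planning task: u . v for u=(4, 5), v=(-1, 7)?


u . v = u_x*v_x + u_y*v_y = 4*(-1) + 5*7
= (-4) + 35 = 31

31


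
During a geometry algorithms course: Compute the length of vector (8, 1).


|u| = sqrt(8^2 + 1^2) = sqrt(65) = 8.0623

8.0623


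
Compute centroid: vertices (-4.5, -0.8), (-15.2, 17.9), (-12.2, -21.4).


Centroid = ((x_A+x_B+x_C)/3, (y_A+y_B+y_C)/3)
= (((-4.5)+(-15.2)+(-12.2))/3, ((-0.8)+17.9+(-21.4))/3)
= (-10.6333, -1.4333)

(-10.6333, -1.4333)


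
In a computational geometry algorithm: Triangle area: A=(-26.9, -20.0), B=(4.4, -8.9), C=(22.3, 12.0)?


Area = |x_A(y_B-y_C) + x_B(y_C-y_A) + x_C(y_A-y_B)|/2
= |562.21 + 140.8 + (-247.53)|/2
= 455.48/2 = 227.74

227.74


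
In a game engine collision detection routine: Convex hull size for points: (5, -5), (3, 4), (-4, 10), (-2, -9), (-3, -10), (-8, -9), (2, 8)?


Convex hull vertices (CCW): (-8, -9), (-3, -10), (5, -5), (3, 4), (2, 8), (-4, 10)
Count = 6

6


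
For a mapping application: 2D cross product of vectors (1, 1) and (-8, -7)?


u x v = u_x*v_y - u_y*v_x = 1*(-7) - 1*(-8)
= (-7) - (-8) = 1

1


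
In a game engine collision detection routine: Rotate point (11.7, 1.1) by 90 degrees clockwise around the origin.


90° CW: (x,y) -> (y, -x)
(11.7,1.1) -> (1.1, -11.7)

(1.1, -11.7)


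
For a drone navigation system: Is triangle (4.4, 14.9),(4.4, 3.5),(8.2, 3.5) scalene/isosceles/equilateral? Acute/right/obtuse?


Side lengths squared: AB^2=129.96, BC^2=14.44, CA^2=144.4
Sorted: [14.44, 129.96, 144.4]
By sides: Scalene, By angles: Right

Scalene, Right


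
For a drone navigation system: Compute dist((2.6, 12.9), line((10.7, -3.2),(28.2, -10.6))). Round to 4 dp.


|cross product| = 221.81
|line direction| = sqrt(361.01) = 19.0003
Distance = 221.81/sqrt(361.01) = 11.674

11.674


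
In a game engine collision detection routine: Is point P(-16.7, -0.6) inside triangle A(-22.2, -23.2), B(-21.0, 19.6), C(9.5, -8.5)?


Cross products: AB x AP = -208.28, BC x BP = -495.27, CA x CP = -635.57
All same sign? yes

Yes, inside


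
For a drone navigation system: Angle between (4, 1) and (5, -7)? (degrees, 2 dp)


u.v = 13, |u| = sqrt(17) = 4.1231, |v| = sqrt(74) = 8.6023
cos(theta) = u.v/(|u||v|) = 13/sqrt(1258) = 0.366525
theta = acos(0.366525) = 68.5 degrees

68.5 degrees


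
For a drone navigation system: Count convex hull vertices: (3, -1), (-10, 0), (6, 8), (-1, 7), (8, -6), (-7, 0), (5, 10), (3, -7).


Convex hull vertices (CCW): (-10, 0), (3, -7), (8, -6), (6, 8), (5, 10), (-1, 7)
Count = 6

6


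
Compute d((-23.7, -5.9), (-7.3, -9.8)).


dx=16.4, dy=-3.9
d^2 = 16.4^2 + (-3.9)^2 = 284.17
d = sqrt(284.17) = 16.8573

16.8573


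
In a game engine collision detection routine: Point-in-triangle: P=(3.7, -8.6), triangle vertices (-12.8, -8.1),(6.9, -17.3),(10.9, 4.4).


Cross products: AB x AP = 141.95, BC x BP = 104.24, CA x CP = 218.1
All same sign? yes

Yes, inside


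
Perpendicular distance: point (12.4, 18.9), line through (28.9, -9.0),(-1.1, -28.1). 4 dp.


|cross product| = 1152.15
|line direction| = sqrt(1264.81) = 35.5642
Distance = 1152.15/sqrt(1264.81) = 32.3964

32.3964


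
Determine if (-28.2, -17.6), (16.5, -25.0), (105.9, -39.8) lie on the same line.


Cross product: (16.5-(-28.2))*((-39.8)-(-17.6)) - ((-25)-(-17.6))*(105.9-(-28.2))
= 0

Yes, collinear


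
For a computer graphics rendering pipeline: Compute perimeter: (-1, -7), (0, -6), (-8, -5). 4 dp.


Sides: (-1, -7)->(0, -6): sqrt(2) = 1.414214, (0, -6)->(-8, -5): sqrt(65) = 8.062258, (-8, -5)->(-1, -7): sqrt(53) = 7.28011
Sum = 16.756582
Perimeter = 16.7566

16.7566


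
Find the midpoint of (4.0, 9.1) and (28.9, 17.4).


M = ((4+28.9)/2, (9.1+17.4)/2)
= (16.45, 13.25)

(16.45, 13.25)


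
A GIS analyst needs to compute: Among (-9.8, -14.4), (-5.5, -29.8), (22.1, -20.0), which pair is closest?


d(P0,P1) = 15.9891, d(P0,P2) = 32.3878, d(P1,P2) = 29.2882
Closest: P0 and P1

Closest pair: (-9.8, -14.4) and (-5.5, -29.8), distance = 15.9891


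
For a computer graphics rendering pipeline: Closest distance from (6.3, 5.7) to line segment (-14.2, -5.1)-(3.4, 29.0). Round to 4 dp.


Project P onto AB: t = 0.4951 (clamped to [0,1])
Closest point on segment: (-5.4861, 11.7832)
Distance: 13.2634

13.2634


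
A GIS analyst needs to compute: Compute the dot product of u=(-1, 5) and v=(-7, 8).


u . v = u_x*v_x + u_y*v_y = (-1)*(-7) + 5*8
= 7 + 40 = 47

47


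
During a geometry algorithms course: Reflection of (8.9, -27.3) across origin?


Reflection over origin: (x,y) -> (-x,-y)
(8.9, -27.3) -> (-8.9, 27.3)

(-8.9, 27.3)


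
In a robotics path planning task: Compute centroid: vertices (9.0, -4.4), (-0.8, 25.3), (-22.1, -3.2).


Centroid = ((x_A+x_B+x_C)/3, (y_A+y_B+y_C)/3)
= ((9+(-0.8)+(-22.1))/3, ((-4.4)+25.3+(-3.2))/3)
= (-4.6333, 5.9)

(-4.6333, 5.9)


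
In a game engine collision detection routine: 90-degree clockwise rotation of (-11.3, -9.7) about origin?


90° CW: (x,y) -> (y, -x)
(-11.3,-9.7) -> (-9.7, 11.3)

(-9.7, 11.3)


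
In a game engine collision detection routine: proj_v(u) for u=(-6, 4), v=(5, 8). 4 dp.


u.v = 2, |v| = sqrt(89) = 9.434
Scalar projection = u.v / |v| = 2 / sqrt(89) = 0.212

0.212


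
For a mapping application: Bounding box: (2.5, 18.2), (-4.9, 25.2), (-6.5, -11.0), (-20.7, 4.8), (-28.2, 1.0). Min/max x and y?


x range: [-28.2, 2.5]
y range: [-11, 25.2]
Bounding box: (-28.2,-11) to (2.5,25.2)

(-28.2,-11) to (2.5,25.2)


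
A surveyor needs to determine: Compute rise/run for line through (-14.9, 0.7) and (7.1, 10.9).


slope = (y2-y1)/(x2-x1) = (10.9-0.7)/(7.1-(-14.9)) = 10.2/22 = 0.4636

0.4636


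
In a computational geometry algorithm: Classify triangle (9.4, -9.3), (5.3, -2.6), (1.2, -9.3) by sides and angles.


Side lengths squared: AB^2=61.7, BC^2=61.7, CA^2=67.24
Sorted: [61.7, 61.7, 67.24]
By sides: Isosceles, By angles: Acute

Isosceles, Acute


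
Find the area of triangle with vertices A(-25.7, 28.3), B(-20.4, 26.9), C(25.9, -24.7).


Area = |x_A(y_B-y_C) + x_B(y_C-y_A) + x_C(y_A-y_B)|/2
= |(-1326.12) + 1081.2 + 36.26|/2
= 208.66/2 = 104.33

104.33


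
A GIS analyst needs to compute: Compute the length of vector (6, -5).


|u| = sqrt(6^2 + (-5)^2) = sqrt(61) = 7.8102

7.8102


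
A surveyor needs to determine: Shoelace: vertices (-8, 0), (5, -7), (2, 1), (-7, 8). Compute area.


Shoelace sum: ((-8)*(-7) - 5*0) + (5*1 - 2*(-7)) + (2*8 - (-7)*1) + ((-7)*0 - (-8)*8)
= 162
Area = |162|/2 = 81

81


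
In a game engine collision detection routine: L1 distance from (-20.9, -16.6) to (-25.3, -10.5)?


|(-20.9)-(-25.3)| + |(-16.6)-(-10.5)| = 4.4 + 6.1 = 10.5

10.5


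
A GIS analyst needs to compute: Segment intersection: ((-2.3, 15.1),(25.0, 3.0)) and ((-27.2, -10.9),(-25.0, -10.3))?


Cross products: d1=42.26, d2=-0.74, d3=-1011.09, d4=-968.09
d1*d2 < 0 and d3*d4 < 0? no

No, they don't intersect


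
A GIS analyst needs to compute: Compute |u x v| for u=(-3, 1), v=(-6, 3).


|u x v| = |(-3)*3 - 1*(-6)|
= |(-9) - (-6)| = 3

3


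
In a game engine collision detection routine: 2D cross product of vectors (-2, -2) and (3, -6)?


u x v = u_x*v_y - u_y*v_x = (-2)*(-6) - (-2)*3
= 12 - (-6) = 18

18


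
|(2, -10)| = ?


|u| = sqrt(2^2 + (-10)^2) = sqrt(104) = 10.198

10.198


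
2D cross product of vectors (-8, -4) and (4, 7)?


u x v = u_x*v_y - u_y*v_x = (-8)*7 - (-4)*4
= (-56) - (-16) = -40

-40


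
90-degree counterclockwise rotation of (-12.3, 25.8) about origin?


90° CCW: (x,y) -> (-y, x)
(-12.3,25.8) -> (-25.8, -12.3)

(-25.8, -12.3)


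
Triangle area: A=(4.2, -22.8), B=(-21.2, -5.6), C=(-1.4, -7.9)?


Area = |x_A(y_B-y_C) + x_B(y_C-y_A) + x_C(y_A-y_B)|/2
= |9.66 + (-315.88) + 24.08|/2
= 282.14/2 = 141.07

141.07


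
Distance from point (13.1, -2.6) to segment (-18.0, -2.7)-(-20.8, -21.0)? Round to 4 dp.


Project P onto AB: t = 0 (clamped to [0,1])
Closest point on segment: (-18, -2.7)
Distance: 31.1002

31.1002


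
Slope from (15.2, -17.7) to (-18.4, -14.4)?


slope = (y2-y1)/(x2-x1) = ((-14.4)-(-17.7))/((-18.4)-15.2) = 3.3/(-33.6) = -0.0982

-0.0982


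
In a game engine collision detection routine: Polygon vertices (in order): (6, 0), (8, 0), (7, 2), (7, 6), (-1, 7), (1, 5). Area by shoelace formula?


Shoelace sum: (6*0 - 8*0) + (8*2 - 7*0) + (7*6 - 7*2) + (7*7 - (-1)*6) + ((-1)*5 - 1*7) + (1*0 - 6*5)
= 57
Area = |57|/2 = 28.5

28.5


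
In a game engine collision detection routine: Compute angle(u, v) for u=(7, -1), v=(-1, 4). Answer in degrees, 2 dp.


u.v = -11, |u| = sqrt(50) = 7.0711, |v| = sqrt(17) = 4.1231
cos(theta) = u.v/(|u||v|) = -11/sqrt(850) = -0.377297
theta = acos(-0.377297) = 112.17 degrees

112.17 degrees


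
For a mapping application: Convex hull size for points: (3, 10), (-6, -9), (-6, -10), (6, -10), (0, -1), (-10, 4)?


Convex hull vertices (CCW): (-10, 4), (-6, -10), (6, -10), (3, 10)
Count = 4

4


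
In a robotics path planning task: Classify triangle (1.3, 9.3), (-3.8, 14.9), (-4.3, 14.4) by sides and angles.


Side lengths squared: AB^2=57.37, BC^2=0.5, CA^2=57.37
Sorted: [0.5, 57.37, 57.37]
By sides: Isosceles, By angles: Acute

Isosceles, Acute


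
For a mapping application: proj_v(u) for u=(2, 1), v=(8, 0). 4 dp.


u.v = 16, |v| = sqrt(64) = 8
Scalar projection = u.v / |v| = 16 / sqrt(64) = 2

2


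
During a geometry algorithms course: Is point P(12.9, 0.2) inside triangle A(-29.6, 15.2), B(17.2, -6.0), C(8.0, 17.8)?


Cross products: AB x AP = 199, BC x BP = 45.3, CA x CP = 674.5
All same sign? yes

Yes, inside


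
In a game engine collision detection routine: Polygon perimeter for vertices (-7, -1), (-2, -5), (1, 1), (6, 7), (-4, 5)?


Sides: (-7, -1)->(-2, -5): sqrt(41) = 6.403124, (-2, -5)->(1, 1): sqrt(45) = 6.708204, (1, 1)->(6, 7): sqrt(61) = 7.81025, (6, 7)->(-4, 5): sqrt(104) = 10.198039, (-4, 5)->(-7, -1): sqrt(45) = 6.708204
Sum = 37.827821
Perimeter = 37.8278

37.8278


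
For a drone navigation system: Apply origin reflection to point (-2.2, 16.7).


Reflection over origin: (x,y) -> (-x,-y)
(-2.2, 16.7) -> (2.2, -16.7)

(2.2, -16.7)


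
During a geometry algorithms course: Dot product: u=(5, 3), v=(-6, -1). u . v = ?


u . v = u_x*v_x + u_y*v_y = 5*(-6) + 3*(-1)
= (-30) + (-3) = -33

-33


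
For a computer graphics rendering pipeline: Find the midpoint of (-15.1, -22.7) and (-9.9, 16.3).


M = (((-15.1)+(-9.9))/2, ((-22.7)+16.3)/2)
= (-12.5, -3.2)

(-12.5, -3.2)


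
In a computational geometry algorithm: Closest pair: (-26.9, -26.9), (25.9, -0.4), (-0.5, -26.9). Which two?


d(P0,P1) = 59.077, d(P0,P2) = 26.4, d(P1,P2) = 37.406
Closest: P0 and P2

Closest pair: (-26.9, -26.9) and (-0.5, -26.9), distance = 26.4


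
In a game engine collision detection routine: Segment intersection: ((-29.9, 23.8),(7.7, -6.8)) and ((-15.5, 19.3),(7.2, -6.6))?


Cross products: d1=-270.81, d2=8.41, d3=271.44, d4=-7.78
d1*d2 < 0 and d3*d4 < 0? yes

Yes, they intersect


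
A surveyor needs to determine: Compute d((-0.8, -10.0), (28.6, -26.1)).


dx=29.4, dy=-16.1
d^2 = 29.4^2 + (-16.1)^2 = 1123.57
d = sqrt(1123.57) = 33.5197

33.5197


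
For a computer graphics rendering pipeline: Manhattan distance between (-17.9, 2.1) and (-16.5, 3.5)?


|(-17.9)-(-16.5)| + |2.1-3.5| = 1.4 + 1.4 = 2.8

2.8


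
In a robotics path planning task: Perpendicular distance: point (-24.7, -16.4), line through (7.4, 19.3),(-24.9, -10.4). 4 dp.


|cross product| = 199.74
|line direction| = sqrt(1925.38) = 43.8792
Distance = 199.74/sqrt(1925.38) = 4.552

4.552


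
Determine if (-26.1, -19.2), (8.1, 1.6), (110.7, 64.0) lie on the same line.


Cross product: (8.1-(-26.1))*(64-(-19.2)) - (1.6-(-19.2))*(110.7-(-26.1))
= 0

Yes, collinear


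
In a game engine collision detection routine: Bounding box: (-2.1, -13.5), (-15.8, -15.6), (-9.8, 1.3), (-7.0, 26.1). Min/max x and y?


x range: [-15.8, -2.1]
y range: [-15.6, 26.1]
Bounding box: (-15.8,-15.6) to (-2.1,26.1)

(-15.8,-15.6) to (-2.1,26.1)


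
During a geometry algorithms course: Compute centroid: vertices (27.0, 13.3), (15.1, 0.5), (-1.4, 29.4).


Centroid = ((x_A+x_B+x_C)/3, (y_A+y_B+y_C)/3)
= ((27+15.1+(-1.4))/3, (13.3+0.5+29.4)/3)
= (13.5667, 14.4)

(13.5667, 14.4)


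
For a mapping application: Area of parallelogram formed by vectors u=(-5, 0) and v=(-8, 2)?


|u x v| = |(-5)*2 - 0*(-8)|
= |(-10) - 0| = 10

10


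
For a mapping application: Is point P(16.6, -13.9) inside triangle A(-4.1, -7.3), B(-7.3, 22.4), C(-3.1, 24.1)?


Cross products: AB x AP = -593.67, BC x BP = -193.09, CA x CP = 656.58
All same sign? no

No, outside


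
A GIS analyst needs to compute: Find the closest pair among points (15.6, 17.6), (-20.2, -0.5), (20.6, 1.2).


d(P0,P1) = 40.1155, d(P0,P2) = 17.1453, d(P1,P2) = 40.8354
Closest: P0 and P2

Closest pair: (15.6, 17.6) and (20.6, 1.2), distance = 17.1453


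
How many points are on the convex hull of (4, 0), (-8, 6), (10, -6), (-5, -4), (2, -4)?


Convex hull vertices (CCW): (-8, 6), (-5, -4), (10, -6), (4, 0)
Count = 4

4


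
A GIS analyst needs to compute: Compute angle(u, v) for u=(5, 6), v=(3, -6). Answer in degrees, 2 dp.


u.v = -21, |u| = sqrt(61) = 7.8102, |v| = sqrt(45) = 6.7082
cos(theta) = u.v/(|u||v|) = -21/sqrt(2745) = -0.400819
theta = acos(-0.400819) = 113.63 degrees

113.63 degrees


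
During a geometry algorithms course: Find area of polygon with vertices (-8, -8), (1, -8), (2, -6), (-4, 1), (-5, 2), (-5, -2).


Shoelace sum: ((-8)*(-8) - 1*(-8)) + (1*(-6) - 2*(-8)) + (2*1 - (-4)*(-6)) + ((-4)*2 - (-5)*1) + ((-5)*(-2) - (-5)*2) + ((-5)*(-8) - (-8)*(-2))
= 101
Area = |101|/2 = 50.5

50.5


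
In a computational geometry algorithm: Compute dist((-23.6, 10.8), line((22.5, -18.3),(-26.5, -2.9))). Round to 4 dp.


|cross product| = 715.96
|line direction| = sqrt(2638.16) = 51.363
Distance = 715.96/sqrt(2638.16) = 13.9392

13.9392


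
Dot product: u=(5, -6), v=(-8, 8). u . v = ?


u . v = u_x*v_x + u_y*v_y = 5*(-8) + (-6)*8
= (-40) + (-48) = -88

-88


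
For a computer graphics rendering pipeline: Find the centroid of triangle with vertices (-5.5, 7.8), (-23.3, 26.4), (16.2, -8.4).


Centroid = ((x_A+x_B+x_C)/3, (y_A+y_B+y_C)/3)
= (((-5.5)+(-23.3)+16.2)/3, (7.8+26.4+(-8.4))/3)
= (-4.2, 8.6)

(-4.2, 8.6)


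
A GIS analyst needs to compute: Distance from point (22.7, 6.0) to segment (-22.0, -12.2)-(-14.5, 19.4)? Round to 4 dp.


Project P onto AB: t = 0.8631 (clamped to [0,1])
Closest point on segment: (-15.527, 15.0729)
Distance: 39.2889

39.2889


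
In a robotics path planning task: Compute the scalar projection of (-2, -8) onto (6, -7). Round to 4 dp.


u.v = 44, |v| = sqrt(85) = 9.2195
Scalar projection = u.v / |v| = 44 / sqrt(85) = 4.7725

4.7725


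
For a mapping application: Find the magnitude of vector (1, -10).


|u| = sqrt(1^2 + (-10)^2) = sqrt(101) = 10.0499

10.0499


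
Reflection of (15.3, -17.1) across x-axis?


Reflection over x-axis: (x,y) -> (x,-y)
(15.3, -17.1) -> (15.3, 17.1)

(15.3, 17.1)


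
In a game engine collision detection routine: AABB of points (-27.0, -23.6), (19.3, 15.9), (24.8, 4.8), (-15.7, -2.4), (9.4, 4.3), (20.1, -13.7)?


x range: [-27, 24.8]
y range: [-23.6, 15.9]
Bounding box: (-27,-23.6) to (24.8,15.9)

(-27,-23.6) to (24.8,15.9)


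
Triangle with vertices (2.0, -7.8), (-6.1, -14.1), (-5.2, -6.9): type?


Side lengths squared: AB^2=105.3, BC^2=52.65, CA^2=52.65
Sorted: [52.65, 52.65, 105.3]
By sides: Isosceles, By angles: Right

Isosceles, Right


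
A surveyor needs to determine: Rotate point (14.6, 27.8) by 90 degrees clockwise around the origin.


90° CW: (x,y) -> (y, -x)
(14.6,27.8) -> (27.8, -14.6)

(27.8, -14.6)


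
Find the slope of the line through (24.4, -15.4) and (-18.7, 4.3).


slope = (y2-y1)/(x2-x1) = (4.3-(-15.4))/((-18.7)-24.4) = 19.7/(-43.1) = -0.4571

-0.4571


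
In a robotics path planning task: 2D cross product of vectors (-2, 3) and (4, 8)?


u x v = u_x*v_y - u_y*v_x = (-2)*8 - 3*4
= (-16) - 12 = -28

-28


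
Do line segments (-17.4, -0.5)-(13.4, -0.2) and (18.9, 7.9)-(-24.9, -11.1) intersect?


Cross products: d1=-321.78, d2=250.28, d3=247.83, d4=-324.23
d1*d2 < 0 and d3*d4 < 0? yes

Yes, they intersect


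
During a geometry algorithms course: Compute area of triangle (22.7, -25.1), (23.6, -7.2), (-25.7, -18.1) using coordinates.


Area = |x_A(y_B-y_C) + x_B(y_C-y_A) + x_C(y_A-y_B)|/2
= |247.43 + 165.2 + 460.03|/2
= 872.66/2 = 436.33

436.33


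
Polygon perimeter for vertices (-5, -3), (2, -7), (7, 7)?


Sides: (-5, -3)->(2, -7): sqrt(65) = 8.062258, (2, -7)->(7, 7): sqrt(221) = 14.866069, (7, 7)->(-5, -3): sqrt(244) = 15.620499
Sum = 38.548826
Perimeter = 38.5488

38.5488


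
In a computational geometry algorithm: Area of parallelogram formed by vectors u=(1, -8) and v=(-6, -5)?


|u x v| = |1*(-5) - (-8)*(-6)|
= |(-5) - 48| = 53

53


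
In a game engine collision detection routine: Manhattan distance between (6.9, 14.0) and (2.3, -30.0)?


|6.9-2.3| + |14-(-30)| = 4.6 + 44 = 48.6

48.6


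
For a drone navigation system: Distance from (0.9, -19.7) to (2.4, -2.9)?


dx=1.5, dy=16.8
d^2 = 1.5^2 + 16.8^2 = 284.49
d = sqrt(284.49) = 16.8668

16.8668


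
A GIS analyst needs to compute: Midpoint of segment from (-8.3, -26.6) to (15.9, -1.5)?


M = (((-8.3)+15.9)/2, ((-26.6)+(-1.5))/2)
= (3.8, -14.05)

(3.8, -14.05)


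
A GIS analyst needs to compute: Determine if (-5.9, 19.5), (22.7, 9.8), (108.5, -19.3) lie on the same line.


Cross product: (22.7-(-5.9))*((-19.3)-19.5) - (9.8-19.5)*(108.5-(-5.9))
= 0

Yes, collinear


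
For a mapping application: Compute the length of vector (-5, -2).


|u| = sqrt((-5)^2 + (-2)^2) = sqrt(29) = 5.3852

5.3852


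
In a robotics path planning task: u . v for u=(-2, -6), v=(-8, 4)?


u . v = u_x*v_x + u_y*v_y = (-2)*(-8) + (-6)*4
= 16 + (-24) = -8

-8


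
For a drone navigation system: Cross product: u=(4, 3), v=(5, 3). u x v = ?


u x v = u_x*v_y - u_y*v_x = 4*3 - 3*5
= 12 - 15 = -3

-3


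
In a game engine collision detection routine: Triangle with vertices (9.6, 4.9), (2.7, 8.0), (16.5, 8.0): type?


Side lengths squared: AB^2=57.22, BC^2=190.44, CA^2=57.22
Sorted: [57.22, 57.22, 190.44]
By sides: Isosceles, By angles: Obtuse

Isosceles, Obtuse


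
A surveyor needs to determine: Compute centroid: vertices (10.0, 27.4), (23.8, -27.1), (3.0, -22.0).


Centroid = ((x_A+x_B+x_C)/3, (y_A+y_B+y_C)/3)
= ((10+23.8+3)/3, (27.4+(-27.1)+(-22))/3)
= (12.2667, -7.2333)

(12.2667, -7.2333)


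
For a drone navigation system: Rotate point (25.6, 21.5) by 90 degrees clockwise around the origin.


90° CW: (x,y) -> (y, -x)
(25.6,21.5) -> (21.5, -25.6)

(21.5, -25.6)


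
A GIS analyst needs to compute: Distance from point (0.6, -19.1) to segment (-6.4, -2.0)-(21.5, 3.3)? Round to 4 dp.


Project P onto AB: t = 0.1298 (clamped to [0,1])
Closest point on segment: (-2.7791, -1.3122)
Distance: 18.106

18.106


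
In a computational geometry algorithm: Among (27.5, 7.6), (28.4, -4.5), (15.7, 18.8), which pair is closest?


d(P0,P1) = 12.1334, d(P0,P2) = 16.269, d(P1,P2) = 26.5364
Closest: P0 and P1

Closest pair: (27.5, 7.6) and (28.4, -4.5), distance = 12.1334


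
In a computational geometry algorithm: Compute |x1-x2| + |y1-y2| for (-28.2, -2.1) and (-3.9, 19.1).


|(-28.2)-(-3.9)| + |(-2.1)-19.1| = 24.3 + 21.2 = 45.5

45.5


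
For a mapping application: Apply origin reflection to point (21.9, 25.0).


Reflection over origin: (x,y) -> (-x,-y)
(21.9, 25) -> (-21.9, -25)

(-21.9, -25)


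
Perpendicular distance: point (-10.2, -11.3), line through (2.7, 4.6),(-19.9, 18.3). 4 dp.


|cross product| = 536.07
|line direction| = sqrt(698.45) = 26.4282
Distance = 536.07/sqrt(698.45) = 20.284

20.284


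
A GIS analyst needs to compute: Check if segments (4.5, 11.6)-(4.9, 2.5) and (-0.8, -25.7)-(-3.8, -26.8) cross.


Cross products: d1=-106.07, d2=-78.33, d3=-63.15, d4=-90.89
d1*d2 < 0 and d3*d4 < 0? no

No, they don't intersect


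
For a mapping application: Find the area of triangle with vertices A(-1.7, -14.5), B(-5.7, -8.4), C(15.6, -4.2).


Area = |x_A(y_B-y_C) + x_B(y_C-y_A) + x_C(y_A-y_B)|/2
= |7.14 + (-58.71) + (-95.16)|/2
= 146.73/2 = 73.365

73.365


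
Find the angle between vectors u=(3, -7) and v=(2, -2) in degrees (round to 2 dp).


u.v = 20, |u| = sqrt(58) = 7.6158, |v| = sqrt(8) = 2.8284
cos(theta) = u.v/(|u||v|) = 20/sqrt(464) = 0.928477
theta = acos(0.928477) = 21.8 degrees

21.8 degrees


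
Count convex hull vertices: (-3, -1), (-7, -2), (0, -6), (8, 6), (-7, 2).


Convex hull vertices (CCW): (-7, -2), (0, -6), (8, 6), (-7, 2)
Count = 4

4


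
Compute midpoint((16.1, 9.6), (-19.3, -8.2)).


M = ((16.1+(-19.3))/2, (9.6+(-8.2))/2)
= (-1.6, 0.7)

(-1.6, 0.7)


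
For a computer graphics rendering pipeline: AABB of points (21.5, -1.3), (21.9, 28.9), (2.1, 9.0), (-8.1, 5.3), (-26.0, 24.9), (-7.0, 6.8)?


x range: [-26, 21.9]
y range: [-1.3, 28.9]
Bounding box: (-26,-1.3) to (21.9,28.9)

(-26,-1.3) to (21.9,28.9)


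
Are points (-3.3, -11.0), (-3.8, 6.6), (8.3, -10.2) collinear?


Cross product: ((-3.8)-(-3.3))*((-10.2)-(-11)) - (6.6-(-11))*(8.3-(-3.3))
= -204.56

No, not collinear


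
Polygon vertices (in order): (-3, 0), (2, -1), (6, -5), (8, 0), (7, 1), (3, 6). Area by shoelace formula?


Shoelace sum: ((-3)*(-1) - 2*0) + (2*(-5) - 6*(-1)) + (6*0 - 8*(-5)) + (8*1 - 7*0) + (7*6 - 3*1) + (3*0 - (-3)*6)
= 104
Area = |104|/2 = 52

52


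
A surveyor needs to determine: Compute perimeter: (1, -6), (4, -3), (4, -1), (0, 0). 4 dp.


Sides: (1, -6)->(4, -3): sqrt(18) = 4.242641, (4, -3)->(4, -1): sqrt(4) = 2, (4, -1)->(0, 0): sqrt(17) = 4.123106, (0, 0)->(1, -6): sqrt(37) = 6.082763
Sum = 16.44851
Perimeter = 16.4485

16.4485


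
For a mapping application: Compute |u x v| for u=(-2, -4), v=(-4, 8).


|u x v| = |(-2)*8 - (-4)*(-4)|
= |(-16) - 16| = 32

32


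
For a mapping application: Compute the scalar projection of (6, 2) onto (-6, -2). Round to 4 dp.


u.v = -40, |v| = sqrt(40) = 6.3246
Scalar projection = u.v / |v| = -40 / sqrt(40) = -6.3246

-6.3246


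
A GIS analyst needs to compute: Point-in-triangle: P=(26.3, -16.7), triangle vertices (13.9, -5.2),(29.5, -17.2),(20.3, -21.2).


Cross products: AB x AP = -30.6, BC x BP = -17.4, CA x CP = -124.8
All same sign? yes

Yes, inside


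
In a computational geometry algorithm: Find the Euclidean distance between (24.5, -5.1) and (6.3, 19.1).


dx=-18.2, dy=24.2
d^2 = (-18.2)^2 + 24.2^2 = 916.88
d = sqrt(916.88) = 30.28

30.28


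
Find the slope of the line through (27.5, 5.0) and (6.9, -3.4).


slope = (y2-y1)/(x2-x1) = ((-3.4)-5)/(6.9-27.5) = (-8.4)/(-20.6) = 0.4078

0.4078


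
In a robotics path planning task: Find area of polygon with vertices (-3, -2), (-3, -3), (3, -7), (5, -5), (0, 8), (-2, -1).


Shoelace sum: ((-3)*(-3) - (-3)*(-2)) + ((-3)*(-7) - 3*(-3)) + (3*(-5) - 5*(-7)) + (5*8 - 0*(-5)) + (0*(-1) - (-2)*8) + ((-2)*(-2) - (-3)*(-1))
= 110
Area = |110|/2 = 55

55


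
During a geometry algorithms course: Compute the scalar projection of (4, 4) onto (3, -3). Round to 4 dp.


u.v = 0, |v| = sqrt(18) = 4.2426
Scalar projection = u.v / |v| = 0 / sqrt(18) = 0

0


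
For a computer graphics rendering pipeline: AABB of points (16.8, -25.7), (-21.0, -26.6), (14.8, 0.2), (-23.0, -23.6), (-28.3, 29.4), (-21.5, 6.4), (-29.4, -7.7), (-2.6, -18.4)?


x range: [-29.4, 16.8]
y range: [-26.6, 29.4]
Bounding box: (-29.4,-26.6) to (16.8,29.4)

(-29.4,-26.6) to (16.8,29.4)
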